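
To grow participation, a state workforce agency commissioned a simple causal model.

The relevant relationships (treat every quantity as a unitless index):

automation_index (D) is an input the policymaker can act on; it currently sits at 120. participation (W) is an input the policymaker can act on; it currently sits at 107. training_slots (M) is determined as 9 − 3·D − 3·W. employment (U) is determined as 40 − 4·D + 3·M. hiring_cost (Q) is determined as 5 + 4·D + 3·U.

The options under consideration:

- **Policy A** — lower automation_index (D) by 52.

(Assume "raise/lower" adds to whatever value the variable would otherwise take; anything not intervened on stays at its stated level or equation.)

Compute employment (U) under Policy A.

Policy A (D − 52):
  D = 120 − 52 = 68
  W = 107
  M = 9 − 3·68 − 3·107 = -516
  U = 40 − 4·68 + 3·(-516) = -1780

-1780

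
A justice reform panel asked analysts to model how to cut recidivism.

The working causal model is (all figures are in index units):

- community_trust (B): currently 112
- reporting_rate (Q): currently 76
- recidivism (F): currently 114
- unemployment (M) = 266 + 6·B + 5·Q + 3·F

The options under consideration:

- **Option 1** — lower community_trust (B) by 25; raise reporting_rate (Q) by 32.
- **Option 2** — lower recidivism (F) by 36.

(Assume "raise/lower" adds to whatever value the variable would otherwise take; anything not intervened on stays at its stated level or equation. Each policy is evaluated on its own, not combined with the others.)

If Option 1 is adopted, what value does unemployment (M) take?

1670

Option 1 (B − 25, Q + 32):
  B = 112 − 25 = 87
  Q = 76 + 32 = 108
  F = 114
  M = 266 + 6·87 + 5·108 + 3·114 = 1670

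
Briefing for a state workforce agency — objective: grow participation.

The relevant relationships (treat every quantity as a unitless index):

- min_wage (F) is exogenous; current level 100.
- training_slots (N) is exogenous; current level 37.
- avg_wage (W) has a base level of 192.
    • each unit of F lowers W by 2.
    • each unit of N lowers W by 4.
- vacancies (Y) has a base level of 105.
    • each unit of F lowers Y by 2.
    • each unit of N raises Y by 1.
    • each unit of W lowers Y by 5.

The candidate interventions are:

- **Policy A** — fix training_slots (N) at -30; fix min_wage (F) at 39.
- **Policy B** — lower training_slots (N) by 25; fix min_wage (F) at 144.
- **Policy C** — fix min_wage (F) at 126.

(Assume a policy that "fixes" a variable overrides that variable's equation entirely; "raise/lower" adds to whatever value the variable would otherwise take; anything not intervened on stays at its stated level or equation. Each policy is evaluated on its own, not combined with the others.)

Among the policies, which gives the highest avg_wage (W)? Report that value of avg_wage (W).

234

Policy A (N := -30, F := 39):
  F = 39
  N = -30
  W = 192 − 2·39 − 4·(-30) = 234
Policy B (N − 25, F := 144):
  F = 144
  N = 37 − 25 = 12
  W = 192 − 2·144 − 4·12 = -144
Policy C (F := 126):
  F = 126
  N = 37
  W = 192 − 2·126 − 4·37 = -208
Comparing — Policy A: W=234, Policy B: W=-144, Policy C: W=-208. Highest is 234 (Policy A).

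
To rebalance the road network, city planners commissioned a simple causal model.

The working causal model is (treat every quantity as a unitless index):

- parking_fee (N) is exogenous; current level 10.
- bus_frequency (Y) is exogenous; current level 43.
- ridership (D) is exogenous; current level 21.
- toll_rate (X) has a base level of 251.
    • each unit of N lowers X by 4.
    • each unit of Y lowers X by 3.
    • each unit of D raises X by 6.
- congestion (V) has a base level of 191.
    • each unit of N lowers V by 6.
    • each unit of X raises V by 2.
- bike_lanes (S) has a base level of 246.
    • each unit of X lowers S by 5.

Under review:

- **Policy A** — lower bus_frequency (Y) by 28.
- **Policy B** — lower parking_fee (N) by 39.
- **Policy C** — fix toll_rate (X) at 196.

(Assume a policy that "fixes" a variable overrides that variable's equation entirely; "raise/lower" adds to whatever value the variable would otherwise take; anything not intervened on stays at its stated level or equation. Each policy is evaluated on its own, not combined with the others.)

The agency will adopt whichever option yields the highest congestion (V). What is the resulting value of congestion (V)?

1093

Policy A (Y − 28):
  N = 10
  Y = 43 − 28 = 15
  D = 21
  X = 251 − 4·10 − 3·15 + 6·21 = 292
  V = 191 − 6·10 + 2·292 = 715
Policy B (N − 39):
  N = 10 − 39 = -29
  Y = 43
  D = 21
  X = 251 − 4·(-29) − 3·43 + 6·21 = 364
  V = 191 − 6·(-29) + 2·364 = 1093
Policy C (X := 196):
  N = 10
  Y = 43
  D = 21
  X = 196
  V = 191 − 6·10 + 2·196 = 523
Comparing — Policy A: V=715, Policy B: V=1093, Policy C: V=523. Highest is 1093 (Policy B).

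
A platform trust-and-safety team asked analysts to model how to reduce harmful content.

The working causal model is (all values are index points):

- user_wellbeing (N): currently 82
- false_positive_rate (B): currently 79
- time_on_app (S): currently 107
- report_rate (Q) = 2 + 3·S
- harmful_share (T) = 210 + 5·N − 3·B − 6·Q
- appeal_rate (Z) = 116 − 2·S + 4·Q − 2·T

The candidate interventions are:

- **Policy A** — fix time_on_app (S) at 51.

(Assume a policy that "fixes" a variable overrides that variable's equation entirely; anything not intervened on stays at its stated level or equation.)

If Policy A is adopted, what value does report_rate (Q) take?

155

Policy A (S := 51):
  S = 51
  Q = 2 + 3·51 = 155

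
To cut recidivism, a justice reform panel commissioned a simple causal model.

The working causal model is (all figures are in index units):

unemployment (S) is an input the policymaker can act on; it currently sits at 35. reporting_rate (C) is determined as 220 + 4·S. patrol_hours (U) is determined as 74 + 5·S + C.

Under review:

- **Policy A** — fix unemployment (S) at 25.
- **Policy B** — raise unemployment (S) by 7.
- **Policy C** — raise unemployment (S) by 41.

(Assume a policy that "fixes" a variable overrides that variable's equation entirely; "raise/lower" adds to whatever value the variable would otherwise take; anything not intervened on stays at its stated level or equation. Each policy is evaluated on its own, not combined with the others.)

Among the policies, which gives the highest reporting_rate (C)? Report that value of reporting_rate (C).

524

Policy A (S := 25):
  S = 25
  C = 220 + 4·25 = 320
Policy B (S + 7):
  S = 35 + 7 = 42
  C = 220 + 4·42 = 388
Policy C (S + 41):
  S = 35 + 41 = 76
  C = 220 + 4·76 = 524
Comparing — Policy A: C=320, Policy B: C=388, Policy C: C=524. Highest is 524 (Policy C).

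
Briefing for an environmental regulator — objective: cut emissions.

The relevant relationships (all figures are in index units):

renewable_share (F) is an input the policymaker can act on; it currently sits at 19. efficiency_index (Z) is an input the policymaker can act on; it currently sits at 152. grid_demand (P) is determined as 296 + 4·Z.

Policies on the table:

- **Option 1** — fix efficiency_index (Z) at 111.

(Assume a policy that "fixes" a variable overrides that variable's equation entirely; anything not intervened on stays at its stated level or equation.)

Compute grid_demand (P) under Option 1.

740

Option 1 (Z := 111):
  Z = 111
  P = 296 + 4·111 = 740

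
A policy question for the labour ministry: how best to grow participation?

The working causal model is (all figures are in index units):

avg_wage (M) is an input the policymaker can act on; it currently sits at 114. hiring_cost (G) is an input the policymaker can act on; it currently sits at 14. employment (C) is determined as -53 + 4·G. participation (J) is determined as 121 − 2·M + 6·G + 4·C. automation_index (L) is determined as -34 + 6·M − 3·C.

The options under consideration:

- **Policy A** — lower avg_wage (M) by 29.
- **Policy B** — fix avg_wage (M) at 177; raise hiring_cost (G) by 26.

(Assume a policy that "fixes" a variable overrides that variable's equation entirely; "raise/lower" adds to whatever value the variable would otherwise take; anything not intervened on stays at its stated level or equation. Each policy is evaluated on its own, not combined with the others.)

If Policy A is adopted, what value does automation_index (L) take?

Policy A (M − 29):
  M = 114 − 29 = 85
  G = 14
  C = -53 + 4·14 = 3
  L = -34 + 6·85 − 3·3 = 467

467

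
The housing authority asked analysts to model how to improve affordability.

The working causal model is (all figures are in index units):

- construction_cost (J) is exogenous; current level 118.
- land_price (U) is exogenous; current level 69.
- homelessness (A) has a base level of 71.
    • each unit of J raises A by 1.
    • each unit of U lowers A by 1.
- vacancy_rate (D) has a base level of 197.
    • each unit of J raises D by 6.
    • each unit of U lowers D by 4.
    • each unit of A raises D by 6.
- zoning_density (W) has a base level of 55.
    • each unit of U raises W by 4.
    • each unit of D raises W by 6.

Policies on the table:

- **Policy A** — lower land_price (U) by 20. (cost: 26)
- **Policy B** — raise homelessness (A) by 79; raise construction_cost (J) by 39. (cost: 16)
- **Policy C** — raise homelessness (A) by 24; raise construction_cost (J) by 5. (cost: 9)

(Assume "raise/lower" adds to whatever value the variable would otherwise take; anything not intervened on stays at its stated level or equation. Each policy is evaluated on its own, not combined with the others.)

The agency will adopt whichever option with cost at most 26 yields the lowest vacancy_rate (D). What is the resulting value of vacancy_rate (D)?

Policy A (U − 20):
  J = 118
  U = 69 − 20 = 49
  A = 71 + 118 − 49 = 140
  D = 197 + 6·118 − 4·49 + 6·140 = 1549
Policy B (A + 79, J + 39):
  J = 118 + 39 = 157
  U = 69
  A = 71 + 157 − 69 (+79 from intervention) = 238
  D = 197 + 6·157 − 4·69 + 6·238 = 2291
Policy C (A + 24, J + 5):
  J = 118 + 5 = 123
  U = 69
  A = 71 + 123 − 69 (+24 from intervention) = 149
  D = 197 + 6·123 − 4·69 + 6·149 = 1553
Comparing — Policy A: D=1549, Policy B: D=2291, Policy C: D=1553. Lowest is 1549 (Policy A).

1549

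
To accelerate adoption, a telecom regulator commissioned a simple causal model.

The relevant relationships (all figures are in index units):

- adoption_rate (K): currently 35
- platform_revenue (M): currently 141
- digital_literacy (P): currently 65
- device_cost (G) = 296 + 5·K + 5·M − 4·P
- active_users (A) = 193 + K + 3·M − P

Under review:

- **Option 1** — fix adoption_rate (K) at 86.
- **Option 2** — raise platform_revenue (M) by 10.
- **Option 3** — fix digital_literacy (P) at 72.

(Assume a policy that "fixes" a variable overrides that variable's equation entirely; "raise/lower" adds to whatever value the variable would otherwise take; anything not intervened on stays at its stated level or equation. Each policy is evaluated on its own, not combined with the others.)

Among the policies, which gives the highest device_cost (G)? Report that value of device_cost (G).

Option 1 (K := 86):
  K = 86
  M = 141
  P = 65
  G = 296 + 5·86 + 5·141 − 4·65 = 1171
Option 2 (M + 10):
  K = 35
  M = 141 + 10 = 151
  P = 65
  G = 296 + 5·35 + 5·151 − 4·65 = 966
Option 3 (P := 72):
  K = 35
  M = 141
  P = 72
  G = 296 + 5·35 + 5·141 − 4·72 = 888
Comparing — Option 1: G=1171, Option 2: G=966, Option 3: G=888. Highest is 1171 (Option 1).

1171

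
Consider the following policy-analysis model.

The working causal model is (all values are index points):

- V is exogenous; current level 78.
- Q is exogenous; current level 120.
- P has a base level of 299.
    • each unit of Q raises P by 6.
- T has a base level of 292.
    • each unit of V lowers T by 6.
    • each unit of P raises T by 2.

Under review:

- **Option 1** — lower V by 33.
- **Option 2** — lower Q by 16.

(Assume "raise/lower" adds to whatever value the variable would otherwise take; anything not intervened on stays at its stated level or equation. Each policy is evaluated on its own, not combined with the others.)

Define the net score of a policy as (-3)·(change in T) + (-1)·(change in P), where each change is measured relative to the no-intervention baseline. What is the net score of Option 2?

672

Baseline:
  V = 78
  Q = 120
  P = 299 + 6·120 = 1019
  T = 292 − 6·78 + 2·1019 = 1862
Option 2 (Q − 16):
  V = 78
  Q = 120 − 16 = 104
  P = 299 + 6·104 = 923
  T = 292 − 6·78 + 2·923 = 1670
ΔT = 1670 − 1862 = -192; ΔP = 923 − 1019 = -96
Score = (-3)·(-192) + (-1)·(-96) = 672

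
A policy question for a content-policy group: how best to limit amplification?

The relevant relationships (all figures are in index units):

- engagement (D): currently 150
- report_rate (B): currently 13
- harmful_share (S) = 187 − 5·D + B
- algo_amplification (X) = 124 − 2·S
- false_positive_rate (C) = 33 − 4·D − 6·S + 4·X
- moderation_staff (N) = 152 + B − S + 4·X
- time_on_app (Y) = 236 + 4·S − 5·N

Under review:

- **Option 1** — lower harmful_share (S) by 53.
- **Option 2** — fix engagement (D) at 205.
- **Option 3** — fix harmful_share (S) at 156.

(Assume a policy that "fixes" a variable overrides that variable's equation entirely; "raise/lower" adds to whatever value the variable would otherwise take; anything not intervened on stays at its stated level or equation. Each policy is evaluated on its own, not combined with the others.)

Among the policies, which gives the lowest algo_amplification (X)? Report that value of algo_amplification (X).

-188

Option 1 (S − 53):
  D = 150
  B = 13
  S = 187 − 5·150 + 13 (−53 from intervention) = -603
  X = 124 − 2·(-603) = 1330
Option 2 (D := 205):
  D = 205
  B = 13
  S = 187 − 5·205 + 13 = -825
  X = 124 − 2·(-825) = 1774
Option 3 (S := 156):
  D = 150
  B = 13
  S = 156
  X = 124 − 2·156 = -188
Comparing — Option 1: X=1330, Option 2: X=1774, Option 3: X=-188. Lowest is -188 (Option 3).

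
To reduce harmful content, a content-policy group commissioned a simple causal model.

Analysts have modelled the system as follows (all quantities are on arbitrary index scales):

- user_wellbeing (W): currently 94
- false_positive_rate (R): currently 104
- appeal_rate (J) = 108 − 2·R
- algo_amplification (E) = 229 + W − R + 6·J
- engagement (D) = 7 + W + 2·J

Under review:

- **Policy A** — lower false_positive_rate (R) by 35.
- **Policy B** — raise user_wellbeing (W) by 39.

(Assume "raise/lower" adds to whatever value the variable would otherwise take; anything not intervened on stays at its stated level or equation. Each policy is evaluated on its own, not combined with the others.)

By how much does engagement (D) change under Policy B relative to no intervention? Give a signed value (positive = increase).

Baseline:
  W = 94
  R = 104
  J = 108 − 2·104 = -100
  D = 7 + 94 + 2·(-100) = -99
Policy B (W + 39):
  W = 94 + 39 = 133
  R = 104
  J = 108 − 2·104 = -100
  D = 7 + 133 + 2·(-100) = -60
Change in D: -60 − (-99) = 39

39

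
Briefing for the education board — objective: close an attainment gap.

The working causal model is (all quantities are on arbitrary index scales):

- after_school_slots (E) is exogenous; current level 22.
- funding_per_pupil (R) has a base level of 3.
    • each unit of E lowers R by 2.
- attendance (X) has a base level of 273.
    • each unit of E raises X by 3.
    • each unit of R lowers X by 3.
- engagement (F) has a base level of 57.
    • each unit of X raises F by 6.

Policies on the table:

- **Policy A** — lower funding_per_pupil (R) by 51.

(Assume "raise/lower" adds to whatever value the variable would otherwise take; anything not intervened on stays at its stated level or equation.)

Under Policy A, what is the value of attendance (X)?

615

Policy A (R − 51):
  E = 22
  R = 3 − 2·22 (−51 from intervention) = -92
  X = 273 + 3·22 − 3·(-92) = 615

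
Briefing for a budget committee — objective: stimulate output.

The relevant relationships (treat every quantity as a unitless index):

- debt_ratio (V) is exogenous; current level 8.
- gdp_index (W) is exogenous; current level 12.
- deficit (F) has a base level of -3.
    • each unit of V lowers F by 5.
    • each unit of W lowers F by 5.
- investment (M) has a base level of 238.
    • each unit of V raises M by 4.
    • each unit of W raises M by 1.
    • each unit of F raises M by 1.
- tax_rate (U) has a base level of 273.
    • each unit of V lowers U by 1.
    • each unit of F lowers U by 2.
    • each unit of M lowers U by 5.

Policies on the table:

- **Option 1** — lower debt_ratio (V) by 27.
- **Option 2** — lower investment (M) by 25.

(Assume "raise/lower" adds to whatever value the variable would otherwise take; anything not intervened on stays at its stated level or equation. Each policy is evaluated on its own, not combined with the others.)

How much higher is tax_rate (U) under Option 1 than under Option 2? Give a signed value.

-503

Option 1 (V − 27):
  V = 8 − 27 = -19
  W = 12
  F = -3 − 5·(-19) − 5·12 = 32
  M = 238 + 4·(-19) + 12 + 32 = 206
  U = 273 − (-19) − 2·32 − 5·206 = -802
Option 2 (M − 25):
  V = 8
  W = 12
  F = -3 − 5·8 − 5·12 = -103
  M = 238 + 4·8 + 12 + (-103) (−25 from intervention) = 154
  U = 273 − 8 − 2·(-103) − 5·154 = -299
U: -802 − (-299) = -503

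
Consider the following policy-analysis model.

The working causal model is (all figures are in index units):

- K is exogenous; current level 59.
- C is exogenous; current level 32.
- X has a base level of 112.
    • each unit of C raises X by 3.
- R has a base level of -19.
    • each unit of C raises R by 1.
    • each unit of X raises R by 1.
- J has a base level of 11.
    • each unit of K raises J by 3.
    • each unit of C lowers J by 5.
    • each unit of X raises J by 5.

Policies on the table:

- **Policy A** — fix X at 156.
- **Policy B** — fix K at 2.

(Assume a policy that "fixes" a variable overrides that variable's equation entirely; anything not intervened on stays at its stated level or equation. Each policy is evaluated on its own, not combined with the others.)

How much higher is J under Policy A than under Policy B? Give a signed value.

Policy A (X := 156):
  K = 59
  C = 32
  X = 156
  J = 11 + 3·59 − 5·32 + 5·156 = 808
Policy B (K := 2):
  K = 2
  C = 32
  X = 112 + 3·32 = 208
  J = 11 + 3·2 − 5·32 + 5·208 = 897
J: 808 − 897 = -89

-89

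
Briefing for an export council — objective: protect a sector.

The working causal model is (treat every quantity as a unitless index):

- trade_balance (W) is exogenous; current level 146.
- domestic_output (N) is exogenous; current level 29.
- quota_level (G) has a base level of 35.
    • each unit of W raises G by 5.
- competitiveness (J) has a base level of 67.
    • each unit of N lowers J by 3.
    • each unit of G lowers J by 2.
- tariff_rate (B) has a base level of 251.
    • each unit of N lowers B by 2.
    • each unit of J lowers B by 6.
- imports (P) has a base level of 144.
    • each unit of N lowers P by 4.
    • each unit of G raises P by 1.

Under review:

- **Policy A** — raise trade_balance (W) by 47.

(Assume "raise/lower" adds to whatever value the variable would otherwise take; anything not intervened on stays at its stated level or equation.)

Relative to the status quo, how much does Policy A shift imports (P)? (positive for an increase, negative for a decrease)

Baseline:
  W = 146
  N = 29
  G = 35 + 5·146 = 765
  P = 144 − 4·29 + 765 = 793
Policy A (W + 47):
  W = 146 + 47 = 193
  N = 29
  G = 35 + 5·193 = 1000
  P = 144 − 4·29 + 1000 = 1028
Change in P: 1028 − 793 = 235

235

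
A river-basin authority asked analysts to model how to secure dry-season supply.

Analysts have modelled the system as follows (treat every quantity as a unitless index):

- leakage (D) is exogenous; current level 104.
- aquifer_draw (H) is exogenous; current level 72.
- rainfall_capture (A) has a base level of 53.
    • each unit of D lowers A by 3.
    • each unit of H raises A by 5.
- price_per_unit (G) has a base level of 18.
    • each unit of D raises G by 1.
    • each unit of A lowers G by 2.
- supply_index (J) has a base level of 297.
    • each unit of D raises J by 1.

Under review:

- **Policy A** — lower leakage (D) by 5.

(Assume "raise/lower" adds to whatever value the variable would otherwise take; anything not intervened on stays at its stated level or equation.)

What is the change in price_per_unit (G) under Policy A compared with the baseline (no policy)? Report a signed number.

Baseline:
  D = 104
  H = 72
  A = 53 − 3·104 + 5·72 = 101
  G = 18 + 104 − 2·101 = -80
Policy A (D − 5):
  D = 104 − 5 = 99
  H = 72
  A = 53 − 3·99 + 5·72 = 116
  G = 18 + 99 − 2·116 = -115
Change in G: -115 − (-80) = -35

-35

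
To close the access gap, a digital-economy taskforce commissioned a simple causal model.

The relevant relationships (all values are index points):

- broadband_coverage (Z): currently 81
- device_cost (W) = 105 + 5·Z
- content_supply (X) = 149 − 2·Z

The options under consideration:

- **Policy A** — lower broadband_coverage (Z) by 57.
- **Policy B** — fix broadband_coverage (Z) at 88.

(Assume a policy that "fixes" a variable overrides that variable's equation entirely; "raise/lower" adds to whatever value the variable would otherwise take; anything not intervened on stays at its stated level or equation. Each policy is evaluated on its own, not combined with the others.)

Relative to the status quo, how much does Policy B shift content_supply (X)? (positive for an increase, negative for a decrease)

Baseline:
  Z = 81
  X = 149 − 2·81 = -13
Policy B (Z := 88):
  Z = 88
  X = 149 − 2·88 = -27
Change in X: -27 − (-13) = -14

-14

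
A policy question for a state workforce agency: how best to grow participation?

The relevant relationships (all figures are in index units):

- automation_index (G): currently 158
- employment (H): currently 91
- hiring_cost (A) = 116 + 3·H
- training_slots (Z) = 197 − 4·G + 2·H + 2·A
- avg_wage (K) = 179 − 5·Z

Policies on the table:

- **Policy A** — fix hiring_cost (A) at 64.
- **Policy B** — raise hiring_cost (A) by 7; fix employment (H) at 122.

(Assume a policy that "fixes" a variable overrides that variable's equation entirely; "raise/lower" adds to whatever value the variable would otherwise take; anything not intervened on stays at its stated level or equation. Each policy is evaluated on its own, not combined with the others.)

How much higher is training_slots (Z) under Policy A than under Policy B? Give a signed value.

Policy A (A := 64):
  G = 158
  H = 91
  A = 64
  Z = 197 − 4·158 + 2·91 + 2·64 = -125
Policy B (A + 7, H := 122):
  G = 158
  H = 122
  A = 116 + 3·122 (+7 from intervention) = 489
  Z = 197 − 4·158 + 2·122 + 2·489 = 787
Z: -125 − 787 = -912

-912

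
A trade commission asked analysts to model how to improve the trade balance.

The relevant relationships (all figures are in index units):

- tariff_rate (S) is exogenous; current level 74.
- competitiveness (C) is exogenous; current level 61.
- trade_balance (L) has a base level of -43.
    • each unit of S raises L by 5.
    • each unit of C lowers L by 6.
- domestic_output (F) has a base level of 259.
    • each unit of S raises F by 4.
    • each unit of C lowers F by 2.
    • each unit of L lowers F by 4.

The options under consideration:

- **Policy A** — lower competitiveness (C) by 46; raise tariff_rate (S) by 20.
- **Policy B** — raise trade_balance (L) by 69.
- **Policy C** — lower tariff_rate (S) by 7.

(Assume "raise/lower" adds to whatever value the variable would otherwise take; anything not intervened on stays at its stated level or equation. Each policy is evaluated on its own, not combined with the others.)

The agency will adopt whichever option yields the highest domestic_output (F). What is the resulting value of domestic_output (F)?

Policy A (C − 46, S + 20):
  S = 74 + 20 = 94
  C = 61 − 46 = 15
  L = -43 + 5·94 − 6·15 = 337
  F = 259 + 4·94 − 2·15 − 4·337 = -743
Policy B (L + 69):
  S = 74
  C = 61
  L = -43 + 5·74 − 6·61 (+69 from intervention) = 30
  F = 259 + 4·74 − 2·61 − 4·30 = 313
Policy C (S − 7):
  S = 74 − 7 = 67
  C = 61
  L = -43 + 5·67 − 6·61 = -74
  F = 259 + 4·67 − 2·61 − 4·(-74) = 701
Comparing — Policy A: F=-743, Policy B: F=313, Policy C: F=701. Highest is 701 (Policy C).

701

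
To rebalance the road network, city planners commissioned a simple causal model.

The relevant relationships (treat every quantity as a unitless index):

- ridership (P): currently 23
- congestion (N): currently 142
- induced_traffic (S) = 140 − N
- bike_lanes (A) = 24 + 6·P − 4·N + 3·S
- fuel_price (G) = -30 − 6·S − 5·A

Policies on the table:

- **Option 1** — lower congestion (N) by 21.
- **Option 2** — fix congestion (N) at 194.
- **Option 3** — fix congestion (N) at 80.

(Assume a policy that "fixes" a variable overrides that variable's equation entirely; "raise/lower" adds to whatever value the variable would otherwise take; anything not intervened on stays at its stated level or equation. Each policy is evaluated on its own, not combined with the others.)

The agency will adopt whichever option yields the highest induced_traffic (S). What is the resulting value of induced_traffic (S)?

60

Option 1 (N − 21):
  N = 142 − 21 = 121
  S = 140 − 121 = 19
Option 2 (N := 194):
  N = 194
  S = 140 − 194 = -54
Option 3 (N := 80):
  N = 80
  S = 140 − 80 = 60
Comparing — Option 1: S=19, Option 2: S=-54, Option 3: S=60. Highest is 60 (Option 3).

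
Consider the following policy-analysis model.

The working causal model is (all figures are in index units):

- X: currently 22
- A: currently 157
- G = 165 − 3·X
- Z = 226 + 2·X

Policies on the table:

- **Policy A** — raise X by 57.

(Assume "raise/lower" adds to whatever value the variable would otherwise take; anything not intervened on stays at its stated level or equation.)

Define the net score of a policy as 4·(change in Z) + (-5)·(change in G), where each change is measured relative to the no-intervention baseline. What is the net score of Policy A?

Baseline:
  X = 22
  G = 165 − 3·22 = 99
  Z = 226 + 2·22 = 270
Policy A (X + 57):
  X = 22 + 57 = 79
  G = 165 − 3·79 = -72
  Z = 226 + 2·79 = 384
ΔZ = 384 − 270 = 114; ΔG = -72 − 99 = -171
Score = 4·114 + (-5)·(-171) = 1311

1311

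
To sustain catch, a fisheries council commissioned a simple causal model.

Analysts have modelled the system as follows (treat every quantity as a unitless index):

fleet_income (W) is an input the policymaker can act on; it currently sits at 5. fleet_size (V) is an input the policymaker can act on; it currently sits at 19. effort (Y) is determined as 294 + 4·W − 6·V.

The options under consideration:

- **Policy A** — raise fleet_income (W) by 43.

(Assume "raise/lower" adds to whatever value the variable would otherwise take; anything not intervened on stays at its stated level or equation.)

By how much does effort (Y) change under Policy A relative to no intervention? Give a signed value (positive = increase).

Baseline:
  W = 5
  V = 19
  Y = 294 + 4·5 − 6·19 = 200
Policy A (W + 43):
  W = 5 + 43 = 48
  V = 19
  Y = 294 + 4·48 − 6·19 = 372
Change in Y: 372 − 200 = 172

172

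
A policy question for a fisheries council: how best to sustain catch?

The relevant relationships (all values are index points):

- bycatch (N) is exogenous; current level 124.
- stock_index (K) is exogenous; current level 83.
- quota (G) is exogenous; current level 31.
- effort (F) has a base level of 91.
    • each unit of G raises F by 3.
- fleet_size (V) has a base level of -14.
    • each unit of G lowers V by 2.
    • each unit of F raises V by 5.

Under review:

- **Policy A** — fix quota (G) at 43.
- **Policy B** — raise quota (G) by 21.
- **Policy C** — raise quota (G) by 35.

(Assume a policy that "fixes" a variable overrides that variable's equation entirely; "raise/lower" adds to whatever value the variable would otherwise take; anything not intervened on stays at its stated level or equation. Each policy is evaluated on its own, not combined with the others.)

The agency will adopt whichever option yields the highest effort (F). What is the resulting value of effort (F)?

289

Policy A (G := 43):
  G = 43
  F = 91 + 3·43 = 220
Policy B (G + 21):
  G = 31 + 21 = 52
  F = 91 + 3·52 = 247
Policy C (G + 35):
  G = 31 + 35 = 66
  F = 91 + 3·66 = 289
Comparing — Policy A: F=220, Policy B: F=247, Policy C: F=289. Highest is 289 (Policy C).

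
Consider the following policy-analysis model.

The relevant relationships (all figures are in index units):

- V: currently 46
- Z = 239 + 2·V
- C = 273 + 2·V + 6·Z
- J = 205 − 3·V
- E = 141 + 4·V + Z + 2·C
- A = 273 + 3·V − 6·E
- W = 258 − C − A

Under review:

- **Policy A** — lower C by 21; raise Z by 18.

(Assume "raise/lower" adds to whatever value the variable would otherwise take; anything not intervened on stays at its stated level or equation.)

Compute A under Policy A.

Policy A (C − 21, Z + 18):
  V = 46
  Z = 239 + 2·46 (+18 from intervention) = 349
  C = 273 + 2·46 + 6·349 (−21 from intervention) = 2438
  E = 141 + 4·46 + 349 + 2·2438 = 5550
  A = 273 + 3·46 − 6·5550 = -32889

-32889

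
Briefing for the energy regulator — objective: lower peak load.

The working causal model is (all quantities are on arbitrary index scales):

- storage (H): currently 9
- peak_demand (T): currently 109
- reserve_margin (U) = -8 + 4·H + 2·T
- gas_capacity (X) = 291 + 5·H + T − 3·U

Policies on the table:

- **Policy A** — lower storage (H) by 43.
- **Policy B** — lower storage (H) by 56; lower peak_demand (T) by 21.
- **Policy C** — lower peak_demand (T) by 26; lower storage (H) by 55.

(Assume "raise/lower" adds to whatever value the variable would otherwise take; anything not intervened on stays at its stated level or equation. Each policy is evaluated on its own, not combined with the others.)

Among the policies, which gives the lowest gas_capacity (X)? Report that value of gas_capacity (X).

Policy A (H − 43):
  H = 9 − 43 = -34
  T = 109
  U = -8 + 4·(-34) + 2·109 = 74
  X = 291 + 5·(-34) + 109 − 3·74 = 8
Policy B (H − 56, T − 21):
  H = 9 − 56 = -47
  T = 109 − 21 = 88
  U = -8 + 4·(-47) + 2·88 = -20
  X = 291 + 5·(-47) + 88 − 3·(-20) = 204
Policy C (T − 26, H − 55):
  H = 9 − 55 = -46
  T = 109 − 26 = 83
  U = -8 + 4·(-46) + 2·83 = -26
  X = 291 + 5·(-46) + 83 − 3·(-26) = 222
Comparing — Policy A: X=8, Policy B: X=204, Policy C: X=222. Lowest is 8 (Policy A).

8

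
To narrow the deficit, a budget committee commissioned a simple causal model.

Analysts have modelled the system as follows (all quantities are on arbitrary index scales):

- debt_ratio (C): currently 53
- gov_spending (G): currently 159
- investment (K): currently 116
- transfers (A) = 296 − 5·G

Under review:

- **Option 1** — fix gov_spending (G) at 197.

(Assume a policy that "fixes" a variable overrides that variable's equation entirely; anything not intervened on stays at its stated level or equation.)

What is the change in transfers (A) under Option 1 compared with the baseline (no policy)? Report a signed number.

Baseline:
  G = 159
  A = 296 − 5·159 = -499
Option 1 (G := 197):
  G = 197
  A = 296 − 5·197 = -689
Change in A: -689 − (-499) = -190

-190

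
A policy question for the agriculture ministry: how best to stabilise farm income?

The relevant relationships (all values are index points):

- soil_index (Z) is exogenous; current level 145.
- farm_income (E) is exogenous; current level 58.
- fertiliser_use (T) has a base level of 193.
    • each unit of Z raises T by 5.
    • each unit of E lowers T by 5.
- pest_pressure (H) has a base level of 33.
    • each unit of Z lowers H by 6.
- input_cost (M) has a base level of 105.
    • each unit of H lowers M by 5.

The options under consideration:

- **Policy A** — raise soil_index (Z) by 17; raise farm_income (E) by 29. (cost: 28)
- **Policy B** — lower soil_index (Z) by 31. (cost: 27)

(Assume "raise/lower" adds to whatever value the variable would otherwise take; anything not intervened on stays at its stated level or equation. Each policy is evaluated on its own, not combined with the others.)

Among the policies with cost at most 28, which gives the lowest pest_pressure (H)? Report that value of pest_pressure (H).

-939

Policy A (Z + 17, E + 29):
  Z = 145 + 17 = 162
  H = 33 − 6·162 = -939
Policy B (Z − 31):
  Z = 145 − 31 = 114
  H = 33 − 6·114 = -651
Comparing — Policy A: H=-939, Policy B: H=-651. Lowest is -939 (Policy A).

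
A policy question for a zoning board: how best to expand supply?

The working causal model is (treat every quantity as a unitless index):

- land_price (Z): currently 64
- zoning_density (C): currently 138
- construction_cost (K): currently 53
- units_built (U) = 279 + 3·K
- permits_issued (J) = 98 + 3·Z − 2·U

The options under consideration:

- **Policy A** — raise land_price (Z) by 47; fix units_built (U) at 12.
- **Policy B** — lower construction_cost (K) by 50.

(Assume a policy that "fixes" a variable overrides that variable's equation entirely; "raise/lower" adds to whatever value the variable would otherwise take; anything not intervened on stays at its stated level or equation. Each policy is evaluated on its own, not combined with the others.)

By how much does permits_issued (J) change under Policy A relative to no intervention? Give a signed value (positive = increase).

993

Baseline:
  Z = 64
  K = 53
  U = 279 + 3·53 = 438
  J = 98 + 3·64 − 2·438 = -586
Policy A (Z + 47, U := 12):
  Z = 64 + 47 = 111
  K = 53
  U = 12
  J = 98 + 3·111 − 2·12 = 407
Change in J: 407 − (-586) = 993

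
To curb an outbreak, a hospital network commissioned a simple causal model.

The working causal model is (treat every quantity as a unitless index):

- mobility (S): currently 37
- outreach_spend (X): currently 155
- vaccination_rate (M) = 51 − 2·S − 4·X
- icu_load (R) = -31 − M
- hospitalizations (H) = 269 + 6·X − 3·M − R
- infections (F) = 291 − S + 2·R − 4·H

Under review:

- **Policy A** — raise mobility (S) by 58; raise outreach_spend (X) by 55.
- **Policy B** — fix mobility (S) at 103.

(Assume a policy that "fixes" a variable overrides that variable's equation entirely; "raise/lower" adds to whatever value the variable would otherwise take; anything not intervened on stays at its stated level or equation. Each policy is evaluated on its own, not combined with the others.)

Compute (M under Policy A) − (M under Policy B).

Policy A (S + 58, X + 55):
  S = 37 + 58 = 95
  X = 155 + 55 = 210
  M = 51 − 2·95 − 4·210 = -979
Policy B (S := 103):
  S = 103
  X = 155
  M = 51 − 2·103 − 4·155 = -775
M: -979 − (-775) = -204

-204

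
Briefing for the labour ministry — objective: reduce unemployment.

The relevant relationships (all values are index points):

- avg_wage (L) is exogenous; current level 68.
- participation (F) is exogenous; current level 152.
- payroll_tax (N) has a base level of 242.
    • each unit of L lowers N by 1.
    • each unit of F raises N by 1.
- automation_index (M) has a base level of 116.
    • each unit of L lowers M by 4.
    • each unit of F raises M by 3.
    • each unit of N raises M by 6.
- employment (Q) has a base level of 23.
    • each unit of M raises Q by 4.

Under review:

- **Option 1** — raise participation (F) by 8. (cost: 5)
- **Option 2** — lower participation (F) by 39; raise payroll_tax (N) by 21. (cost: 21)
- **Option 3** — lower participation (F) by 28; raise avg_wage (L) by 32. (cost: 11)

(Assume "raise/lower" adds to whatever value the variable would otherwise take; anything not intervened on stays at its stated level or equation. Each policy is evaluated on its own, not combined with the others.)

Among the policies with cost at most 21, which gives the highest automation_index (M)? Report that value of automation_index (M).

Option 1 (F + 8):
  L = 68
  F = 152 + 8 = 160
  N = 242 − 68 + 160 = 334
  M = 116 − 4·68 + 3·160 + 6·334 = 2328
Option 2 (F − 39, N + 21):
  L = 68
  F = 152 − 39 = 113
  N = 242 − 68 + 113 (+21 from intervention) = 308
  M = 116 − 4·68 + 3·113 + 6·308 = 2031
Option 3 (F − 28, L + 32):
  L = 68 + 32 = 100
  F = 152 − 28 = 124
  N = 242 − 100 + 124 = 266
  M = 116 − 4·100 + 3·124 + 6·266 = 1684
Comparing — Option 1: M=2328, Option 2: M=2031, Option 3: M=1684. Highest is 2328 (Option 1).

2328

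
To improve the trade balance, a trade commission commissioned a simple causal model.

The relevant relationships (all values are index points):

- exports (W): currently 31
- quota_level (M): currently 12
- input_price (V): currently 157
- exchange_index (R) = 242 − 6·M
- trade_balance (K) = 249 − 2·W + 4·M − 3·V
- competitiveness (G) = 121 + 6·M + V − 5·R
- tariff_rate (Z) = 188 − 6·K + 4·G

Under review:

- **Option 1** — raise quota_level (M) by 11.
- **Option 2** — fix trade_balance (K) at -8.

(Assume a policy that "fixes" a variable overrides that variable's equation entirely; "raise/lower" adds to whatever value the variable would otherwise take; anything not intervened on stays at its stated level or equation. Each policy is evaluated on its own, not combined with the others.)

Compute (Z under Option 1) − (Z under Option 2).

2688

Option 1 (M + 11):
  W = 31
  M = 12 + 11 = 23
  V = 157
  R = 242 − 6·23 = 104
  K = 249 − 2·31 + 4·23 − 3·157 = -192
  G = 121 + 6·23 + 157 − 5·104 = -104
  Z = 188 − 6·(-192) + 4·(-104) = 924
Option 2 (K := -8):
  W = 31
  M = 12
  V = 157
  R = 242 − 6·12 = 170
  K = -8
  G = 121 + 6·12 + 157 − 5·170 = -500
  Z = 188 − 6·(-8) + 4·(-500) = -1764
Z: 924 − (-1764) = 2688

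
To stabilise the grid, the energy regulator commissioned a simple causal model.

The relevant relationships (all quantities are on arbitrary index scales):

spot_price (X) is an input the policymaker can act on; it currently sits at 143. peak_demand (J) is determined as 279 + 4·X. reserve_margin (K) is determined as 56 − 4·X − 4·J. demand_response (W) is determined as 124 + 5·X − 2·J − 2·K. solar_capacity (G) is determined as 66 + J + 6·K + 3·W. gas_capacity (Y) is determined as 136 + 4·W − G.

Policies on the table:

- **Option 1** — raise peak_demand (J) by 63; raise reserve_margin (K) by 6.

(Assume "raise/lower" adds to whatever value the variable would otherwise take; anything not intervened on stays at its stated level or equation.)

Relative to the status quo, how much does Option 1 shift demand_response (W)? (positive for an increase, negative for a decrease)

Baseline:
  X = 143
  J = 279 + 4·143 = 851
  K = 56 − 4·143 − 4·851 = -3920
  W = 124 + 5·143 − 2·851 − 2·(-3920) = 6977
Option 1 (J + 63, K + 6):
  X = 143
  J = 279 + 4·143 (+63 from intervention) = 914
  K = 56 − 4·143 − 4·914 (+6 from intervention) = -4166
  W = 124 + 5·143 − 2·914 − 2·(-4166) = 7343
Change in W: 7343 − 6977 = 366

366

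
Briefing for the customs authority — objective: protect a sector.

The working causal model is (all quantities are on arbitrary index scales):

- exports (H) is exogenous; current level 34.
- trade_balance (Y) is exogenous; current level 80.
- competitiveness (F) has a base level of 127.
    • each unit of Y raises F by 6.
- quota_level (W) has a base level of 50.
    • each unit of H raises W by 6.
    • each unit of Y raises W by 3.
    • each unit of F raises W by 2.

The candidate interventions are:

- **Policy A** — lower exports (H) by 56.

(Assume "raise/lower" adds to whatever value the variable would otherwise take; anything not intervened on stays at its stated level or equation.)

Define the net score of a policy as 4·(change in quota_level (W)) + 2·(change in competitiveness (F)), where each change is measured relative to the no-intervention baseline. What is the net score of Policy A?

Baseline:
  H = 34
  Y = 80
  F = 127 + 6·80 = 607
  W = 50 + 6·34 + 3·80 + 2·607 = 1708
Policy A (H − 56):
  H = 34 − 56 = -22
  Y = 80
  F = 127 + 6·80 = 607
  W = 50 + 6·(-22) + 3·80 + 2·607 = 1372
ΔW = 1372 − 1708 = -336; ΔF = 607 − 607 = 0
Score = 4·(-336) + 2·0 = -1344

-1344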